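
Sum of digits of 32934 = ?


3 + 2 + 9 + 3 + 4 = 21


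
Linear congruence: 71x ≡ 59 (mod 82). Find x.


GCD(71, 82) = 1, unique solution
a^(-1) mod 82 = 67
x = 67 * 59 mod 82 = 17

x ≡ 17 (mod 82)


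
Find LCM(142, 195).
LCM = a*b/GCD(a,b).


GCD(142, 195) = 1
LCM = 142*195/1 = 27690/1 = 27690

LCM = 27690


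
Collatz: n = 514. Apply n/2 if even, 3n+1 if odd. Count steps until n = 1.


514 → 257 → 772 → 386 → 193 → 580 → 290 → 145 → 436 → 218 → 109 → 328 → 164 → 82 → 41 → 124 → 62 → 31 → 94 → 47 → 142 → 71 → 214 → 107 → 322 → 161 → 484 → 242 → 121 → 364 → 182 → 91 → 274 → 137 → 412 → 206 → 103 → 310 → 155 → 466 → 233 → 700 → 350 → 175 → 526 → 263 → 790 → 395 → 1186 → 593 → 1780 → 890 → 445 → 1336 → 668 → 334 → 167 → 502 → 251 → 754 → 377 → 1132 → 566 → 283 → 850 → 425 → 1276 → 638 → 319 → 958 → 479 → 1438 → 719 → 2158 → 1079 → 3238 → 1619 → 4858 → 2429 → 7288 → 3644 → 1822 → 911 → 2734 → 1367 → 4102 → 2051 → 6154 → 3077 → 9232 → 4616 → 2308 → 1154 → 577 → 1732 → 866 → 433 → 1300 → 650 → 325 → 976 → 488 → 244 → 122 → 61 → 184 → 92 → 46 → 23 → 70 → 35 → 106 → 53 → 160 → 80 → 40 → 20 → 10 → 5 → 16 → 8 → 4 → 2 → 1
Total steps = 123

123 steps


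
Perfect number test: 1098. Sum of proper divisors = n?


Proper divisors of 1098: 1, 2, 3, 6, 9, 18, 61, 122, 183, 366, 549
Sum = 1 + 2 + 3 + 6 + 9 + 18 + 61 + 122 + 183 + 366 + 549 = 1320

No, 1098 is not perfect (1320 ≠ 1098)


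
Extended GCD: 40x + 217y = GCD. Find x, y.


Tabular extended Euclidean (each row: r = 40*s + 217*t):
r=40, s=1, t=0
r=217, s=0, t=1
q=0: r=40, s=1, t=0   [40*(1) + 217*(0) = 40]
q=5: r=17, s=-5, t=1   [40*(-5) + 217*(1) = 17]
q=2: r=6, s=11, t=-2   [40*(11) + 217*(-2) = 6]
q=2: r=5, s=-27, t=5   [40*(-27) + 217*(5) = 5]
q=1: r=1, s=38, t=-7   [40*(38) + 217*(-7) = 1]
q=5: r=0, s=-217, t=40   [40*(-217) + 217*(40) = 0]
GCD = 1; from the row with r=1: x=38, y=-7
Check: 40*(38) + 217*(-7) = 1520 - 1519 = 1

GCD = 1, x = 38, y = -7


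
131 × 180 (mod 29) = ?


131 × 180 = 23580
23580 mod 29 = 3


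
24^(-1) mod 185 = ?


Use the extended Euclidean algorithm on (185, 24); each row r = 185*s + 24*t:
r=185, s=1, t=0
r=24, s=0, t=1
q=7: r=17, s=1, t=-7   [185*(1) + 24*(-7) = 17]
q=1: r=7, s=-1, t=8   [185*(-1) + 24*(8) = 7]
q=2: r=3, s=3, t=-23   [185*(3) + 24*(-23) = 3]
q=2: r=1, s=-7, t=54   [185*(-7) + 24*(54) = 1]
q=3: r=0, s=24, t=-185   [185*(24) + 24*(-185) = 0]
GCD = 1 with t = 54, so 24*(54) ≡ 1 (mod 185)
Inverse = 54 mod 185 = 54
Check: 24 * 54 = 1296 ≡ 1 (mod 185)

24^(-1) ≡ 54 (mod 185)


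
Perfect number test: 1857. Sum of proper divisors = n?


Proper divisors of 1857: 1, 3, 619
Sum = 1 + 3 + 619 = 623

No, 1857 is not perfect (623 ≠ 1857)


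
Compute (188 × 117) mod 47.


188 × 117 = 21996
21996 mod 47 = 0


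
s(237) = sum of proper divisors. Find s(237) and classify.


Proper divisors: 1, 3, 79
Sum = 1 + 3 + 79 = 83
83 < 237 → deficient

s(237) = 83 (deficient)


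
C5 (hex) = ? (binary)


C5 (base 16) = 197 (decimal)
197 (decimal) = 11000101 (base 2)


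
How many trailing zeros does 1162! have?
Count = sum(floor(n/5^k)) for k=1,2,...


floor(1162/5) = 232
floor(1162/25) = 46
floor(1162/125) = 9
floor(1162/625) = 1
Total = 288

288 trailing zeros


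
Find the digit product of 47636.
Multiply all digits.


4 × 7 × 6 × 3 × 6 = 3024


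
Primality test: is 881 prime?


Check divisors up to sqrt(881) = 29.6816
No divisors found.
881 is prime.

Yes, 881 is prime


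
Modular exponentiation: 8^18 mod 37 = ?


8^1 mod 37 = 8
8^2 mod 37 = 27
8^3 mod 37 = 31
8^4 mod 37 = 26
8^5 mod 37 = 23
8^6 mod 37 = 36
8^7 mod 37 = 29
8^8 mod 37 = 10
8^9 mod 37 = 6
8^10 mod 37 = 11
8^11 mod 37 = 14
8^12 mod 37 = 1
8^13 mod 37 = 8
8^14 mod 37 = 27
8^15 mod 37 = 31
8^16 mod 37 = 26
8^17 mod 37 = 23
8^18 mod 37 = 36


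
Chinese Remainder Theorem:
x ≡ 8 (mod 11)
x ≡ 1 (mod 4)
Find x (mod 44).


M = 11*4 = 44
M1 = M/11 = 4, M2 = M/4 = 11
M1^(-1) mod 11 = 3, M2^(-1) mod 4 = 3
x = 8*4*3 + 1*11*3 = 129
129 mod 44 = 41
Check: 41 mod 11 = 8 ✓, 41 mod 4 = 1 ✓

x ≡ 41 (mod 44)


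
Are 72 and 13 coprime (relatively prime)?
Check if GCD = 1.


Euclidean algorithm:
72 = 5 * 13 + 7
13 = 1 * 7 + 6
7 = 1 * 6 + 1
6 = 6 * 1 + 0
GCD(72, 13) = 1

Yes, coprime (GCD = 1)


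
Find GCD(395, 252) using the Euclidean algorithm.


395 = 1 * 252 + 143
252 = 1 * 143 + 109
143 = 1 * 109 + 34
109 = 3 * 34 + 7
34 = 4 * 7 + 6
7 = 1 * 6 + 1
6 = 6 * 1 + 0
GCD = 1


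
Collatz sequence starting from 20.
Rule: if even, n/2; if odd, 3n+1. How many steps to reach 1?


20 → 10 → 5 → 16 → 8 → 4 → 2 → 1
Total steps = 7

7 steps


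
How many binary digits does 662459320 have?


662459320 in base 2 = 100111011111000101001110111000
Number of digits = 30

30 digits (base 2)


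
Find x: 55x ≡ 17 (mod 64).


GCD(55, 64) = 1, unique solution
a^(-1) mod 64 = 7
x = 7 * 17 mod 64 = 55

x ≡ 55 (mod 64)


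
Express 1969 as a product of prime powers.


1969 / 11 = 179
179 / 179 = 1
1969 = 11 × 179


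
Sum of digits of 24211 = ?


2 + 4 + 2 + 1 + 1 = 10


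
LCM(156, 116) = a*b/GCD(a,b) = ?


GCD(156, 116) = 4
LCM = 156*116/4 = 18096/4 = 4524

LCM = 4524


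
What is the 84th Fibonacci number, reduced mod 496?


F(k) mod 496 for k=1..84:
1, 1, 2, 3, 5, 8, 13, 21, 34, 55, 89, 144, 233, 377, 114, 491, 109, 104, 213, 317, 34, 351, 385, 240, 129, 369, 2, 371, 373, 248, 125, 373, 2, 375, 377, 256, 137, 393, 34, 427, 461, 392, 357, 253, 114, 367, 481, 352, 337, 193, 34, 227, 261, 488, 253, 245, 2, 247, 249, 0, 249, 249, 2, 251, 253, 8, 261, 269, 34, 303, 337, 144, 481, 129, 114, 243, 357, 104, 461, 69, 34, 103, 137, 240
F(84) mod 496 = 240


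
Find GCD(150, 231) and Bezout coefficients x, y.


Tabular extended Euclidean (each row: r = 150*s + 231*t):
r=150, s=1, t=0
r=231, s=0, t=1
q=0: r=150, s=1, t=0   [150*(1) + 231*(0) = 150]
q=1: r=81, s=-1, t=1   [150*(-1) + 231*(1) = 81]
q=1: r=69, s=2, t=-1   [150*(2) + 231*(-1) = 69]
q=1: r=12, s=-3, t=2   [150*(-3) + 231*(2) = 12]
q=5: r=9, s=17, t=-11   [150*(17) + 231*(-11) = 9]
q=1: r=3, s=-20, t=13   [150*(-20) + 231*(13) = 3]
q=3: r=0, s=77, t=-50   [150*(77) + 231*(-50) = 0]
GCD = 3; from the row with r=3: x=-20, y=13
Check: 150*(-20) + 231*(13) = -3000 + 3003 = 3

GCD = 3, x = -20, y = 13


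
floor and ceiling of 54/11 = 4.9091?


54/11 = 4.9091
floor = 4
ceil = 5

floor = 4, ceil = 5


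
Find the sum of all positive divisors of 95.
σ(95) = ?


Divisors of 95: 1, 5, 19, 95
Sum = 1 + 5 + 19 + 95 = 120

σ(95) = 120


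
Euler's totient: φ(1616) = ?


1616 = 2^4 × 101
Prime factors: 2, 101
φ(1616) = 1616 × (1-1/2) × (1-1/101)
= 1616 × 1/2 × 100/101 = 800

φ(1616) = 800


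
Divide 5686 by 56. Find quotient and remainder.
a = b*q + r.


5686 = 56 * 101 + 30
Check: 5656 + 30 = 5686

q = 101, r = 30


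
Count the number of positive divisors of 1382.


1382 = 2^1 × 691^1
d(1382) = (1+1) × (1+1) = 4

4 divisors


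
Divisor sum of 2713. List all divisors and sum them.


Divisors of 2713: 1, 2713
Sum = 1 + 2713 = 2714

σ(2713) = 2714


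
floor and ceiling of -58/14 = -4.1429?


-58/14 = -4.1429
floor = -5
ceil = -4

floor = -5, ceil = -4


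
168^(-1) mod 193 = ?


Use the extended Euclidean algorithm on (193, 168); each row r = 193*s + 168*t:
r=193, s=1, t=0
r=168, s=0, t=1
q=1: r=25, s=1, t=-1   [193*(1) + 168*(-1) = 25]
q=6: r=18, s=-6, t=7   [193*(-6) + 168*(7) = 18]
q=1: r=7, s=7, t=-8   [193*(7) + 168*(-8) = 7]
q=2: r=4, s=-20, t=23   [193*(-20) + 168*(23) = 4]
q=1: r=3, s=27, t=-31   [193*(27) + 168*(-31) = 3]
q=1: r=1, s=-47, t=54   [193*(-47) + 168*(54) = 1]
q=3: r=0, s=168, t=-193   [193*(168) + 168*(-193) = 0]
GCD = 1 with t = 54, so 168*(54) ≡ 1 (mod 193)
Inverse = 54 mod 193 = 54
Check: 168 * 54 = 9072 ≡ 1 (mod 193)

168^(-1) ≡ 54 (mod 193)


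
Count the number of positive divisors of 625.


625 = 5^4
d(625) = (4+1) = 5

5 divisors


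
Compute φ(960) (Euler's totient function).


960 = 2^6 × 3 × 5
Prime factors: 2, 3, 5
φ(960) = 960 × (1-1/2) × (1-1/3) × (1-1/5)
= 960 × 1/2 × 2/3 × 4/5 = 256

φ(960) = 256


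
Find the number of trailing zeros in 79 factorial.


floor(79/5) = 15
floor(79/25) = 3
Total = 18

18 trailing zeros


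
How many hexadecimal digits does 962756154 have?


962756154 in base 16 = 39627E3A
Number of digits = 8

8 digits (base 16)


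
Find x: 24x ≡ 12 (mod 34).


GCD(24, 34) = 2 divides 12
Divide: 12x ≡ 6 (mod 17)
x ≡ 9 (mod 17)


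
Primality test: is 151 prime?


Check divisors up to sqrt(151) = 12.2882
No divisors found.
151 is prime.

Yes, 151 is prime


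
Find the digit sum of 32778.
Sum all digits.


3 + 2 + 7 + 7 + 8 = 27


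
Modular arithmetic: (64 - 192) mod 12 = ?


64 - 192 = -128
-128 mod 12 = 4


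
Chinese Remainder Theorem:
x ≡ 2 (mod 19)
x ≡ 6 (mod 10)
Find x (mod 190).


M = 19*10 = 190
M1 = M/19 = 10, M2 = M/10 = 19
M1^(-1) mod 19 = 2, M2^(-1) mod 10 = 9
x = 2*10*2 + 6*19*9 = 1066
1066 mod 190 = 116
Check: 116 mod 19 = 2 ✓, 116 mod 10 = 6 ✓

x ≡ 116 (mod 190)


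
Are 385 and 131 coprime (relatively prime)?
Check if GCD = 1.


Euclidean algorithm:
385 = 2 * 131 + 123
131 = 1 * 123 + 8
123 = 15 * 8 + 3
8 = 2 * 3 + 2
3 = 1 * 2 + 1
2 = 2 * 1 + 0
GCD(385, 131) = 1

Yes, coprime (GCD = 1)


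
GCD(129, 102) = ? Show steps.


129 = 1 * 102 + 27
102 = 3 * 27 + 21
27 = 1 * 21 + 6
21 = 3 * 6 + 3
6 = 2 * 3 + 0
GCD = 3


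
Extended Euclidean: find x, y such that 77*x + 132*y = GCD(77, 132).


Tabular extended Euclidean (each row: r = 77*s + 132*t):
r=77, s=1, t=0
r=132, s=0, t=1
q=0: r=77, s=1, t=0   [77*(1) + 132*(0) = 77]
q=1: r=55, s=-1, t=1   [77*(-1) + 132*(1) = 55]
q=1: r=22, s=2, t=-1   [77*(2) + 132*(-1) = 22]
q=2: r=11, s=-5, t=3   [77*(-5) + 132*(3) = 11]
q=2: r=0, s=12, t=-7   [77*(12) + 132*(-7) = 0]
GCD = 11; from the row with r=11: x=-5, y=3
Check: 77*(-5) + 132*(3) = -385 + 396 = 11

GCD = 11, x = -5, y = 3


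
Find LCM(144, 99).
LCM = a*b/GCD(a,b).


GCD(144, 99) = 9
LCM = 144*99/9 = 14256/9 = 1584

LCM = 1584


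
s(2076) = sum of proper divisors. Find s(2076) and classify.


Proper divisors: 1, 2, 3, 4, 6, 12, 173, 346, 519, 692, 1038
Sum = 1 + 2 + 3 + 4 + 6 + 12 + 173 + 346 + 519 + 692 + 1038 = 2796
2796 > 2076 → abundant

s(2076) = 2796 (abundant)


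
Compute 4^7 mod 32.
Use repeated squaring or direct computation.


4^1 mod 32 = 4
4^2 mod 32 = 16
4^3 mod 32 = 0
4^4 mod 32 = 0
4^5 mod 32 = 0
4^6 mod 32 = 0
4^7 mod 32 = 0


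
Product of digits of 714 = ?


7 × 1 × 4 = 28


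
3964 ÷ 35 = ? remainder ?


3964 = 35 * 113 + 9
Check: 3955 + 9 = 3964

q = 113, r = 9


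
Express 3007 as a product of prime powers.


3007 / 31 = 97
97 / 97 = 1
3007 = 31 × 97


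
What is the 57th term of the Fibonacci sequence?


Sequence: 1, 1, 2, 3, 5, 8, 13, 21, 34, 55, 89, 144, 233, 377, 610, 987, 1597, 2584, 4181, 6765, 10946, 17711, 28657, 46368, 75025, 121393, 196418, 317811, 514229, 832040, 1346269, 2178309, 3524578, 5702887, 9227465, 14930352, 24157817, 39088169, 63245986, 102334155, 165580141, 267914296, 433494437, 701408733, 1134903170, 1836311903, 2971215073, 4807526976, 7778742049, 12586269025, 20365011074, 32951280099, 53316291173, 86267571272, 139583862445, 225851433717, 365435296162
F(57) = 365435296162


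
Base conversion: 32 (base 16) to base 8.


32 (base 16) = 50 (decimal)
50 (decimal) = 62 (base 8)


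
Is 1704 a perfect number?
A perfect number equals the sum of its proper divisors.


Proper divisors of 1704: 1, 2, 3, 4, 6, 8, 12, 24, 71, 142, 213, 284, 426, 568, 852
Sum = 1 + 2 + 3 + 4 + 6 + 8 + 12 + 24 + 71 + 142 + 213 + 284 + 426 + 568 + 852 = 2616

No, 1704 is not perfect (2616 ≠ 1704)


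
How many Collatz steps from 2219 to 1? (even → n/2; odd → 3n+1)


2219 → 6658 → 3329 → 9988 → 4994 → 2497 → 7492 → 3746 → 1873 → 5620 → 2810 → 1405 → 4216 → 2108 → 1054 → 527 → 1582 → 791 → 2374 → 1187 → 3562 → 1781 → 5344 → 2672 → 1336 → 668 → 334 → 167 → 502 → 251 → 754 → 377 → 1132 → 566 → 283 → 850 → 425 → 1276 → 638 → 319 → 958 → 479 → 1438 → 719 → 2158 → 1079 → 3238 → 1619 → 4858 → 2429 → 7288 → 3644 → 1822 → 911 → 2734 → 1367 → 4102 → 2051 → 6154 → 3077 → 9232 → 4616 → 2308 → 1154 → 577 → 1732 → 866 → 433 → 1300 → 650 → 325 → 976 → 488 → 244 → 122 → 61 → 184 → 92 → 46 → 23 → 70 → 35 → 106 → 53 → 160 → 80 → 40 → 20 → 10 → 5 → 16 → 8 → 4 → 2 → 1
Total steps = 94

94 steps


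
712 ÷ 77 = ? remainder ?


712 = 77 * 9 + 19
Check: 693 + 19 = 712

q = 9, r = 19


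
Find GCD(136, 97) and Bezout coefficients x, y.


Tabular extended Euclidean (each row: r = 136*s + 97*t):
r=136, s=1, t=0
r=97, s=0, t=1
q=1: r=39, s=1, t=-1   [136*(1) + 97*(-1) = 39]
q=2: r=19, s=-2, t=3   [136*(-2) + 97*(3) = 19]
q=2: r=1, s=5, t=-7   [136*(5) + 97*(-7) = 1]
q=19: r=0, s=-97, t=136   [136*(-97) + 97*(136) = 0]
GCD = 1; from the row with r=1: x=5, y=-7
Check: 136*(5) + 97*(-7) = 680 - 679 = 1

GCD = 1, x = 5, y = -7


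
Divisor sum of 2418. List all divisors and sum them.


Divisors of 2418: 1, 2, 3, 6, 13, 26, 31, 39, 62, 78, 93, 186, 403, 806, 1209, 2418
Sum = 1 + 2 + 3 + 6 + 13 + 26 + 31 + 39 + 62 + 78 + 93 + 186 + 403 + 806 + 1209 + 2418 = 5376

σ(2418) = 5376


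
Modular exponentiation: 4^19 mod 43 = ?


4^1 mod 43 = 4
4^2 mod 43 = 16
4^3 mod 43 = 21
4^4 mod 43 = 41
4^5 mod 43 = 35
4^6 mod 43 = 11
4^7 mod 43 = 1
4^8 mod 43 = 4
4^9 mod 43 = 16
4^10 mod 43 = 21
4^11 mod 43 = 41
4^12 mod 43 = 35
4^13 mod 43 = 11
4^14 mod 43 = 1
4^15 mod 43 = 4
4^16 mod 43 = 16
4^17 mod 43 = 21
4^18 mod 43 = 41
4^19 mod 43 = 35


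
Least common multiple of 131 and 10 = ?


GCD(131, 10) = 1
LCM = 131*10/1 = 1310/1 = 1310

LCM = 1310


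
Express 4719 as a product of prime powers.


4719 / 3 = 1573
1573 / 11 = 143
143 / 11 = 13
13 / 13 = 1
4719 = 3 × 11^2 × 13


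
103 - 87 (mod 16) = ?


103 - 87 = 16
16 mod 16 = 0


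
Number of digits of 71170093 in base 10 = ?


71170093 has 8 digits in base 10
floor(log10(71170093)) + 1 = floor(7.8523) + 1 = 8

8 digits (base 10)


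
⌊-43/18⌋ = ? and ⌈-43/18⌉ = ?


-43/18 = -2.3889
floor = -3
ceil = -2

floor = -3, ceil = -2


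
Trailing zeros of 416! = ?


floor(416/5) = 83
floor(416/25) = 16
floor(416/125) = 3
Total = 102

102 trailing zeros


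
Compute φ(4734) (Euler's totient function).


4734 = 2 × 3^2 × 263
Prime factors: 2, 3, 263
φ(4734) = 4734 × (1-1/2) × (1-1/3) × (1-1/263)
= 4734 × 1/2 × 2/3 × 262/263 = 1572

φ(4734) = 1572


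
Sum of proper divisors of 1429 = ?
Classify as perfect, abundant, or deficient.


Proper divisors: 1
Sum = 1 = 1
1 < 1429 → deficient

s(1429) = 1 (deficient)


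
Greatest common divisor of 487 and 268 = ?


487 = 1 * 268 + 219
268 = 1 * 219 + 49
219 = 4 * 49 + 23
49 = 2 * 23 + 3
23 = 7 * 3 + 2
3 = 1 * 2 + 1
2 = 2 * 1 + 0
GCD = 1


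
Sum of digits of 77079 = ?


7 + 7 + 0 + 7 + 9 = 30


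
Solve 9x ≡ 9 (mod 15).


GCD(9, 15) = 3 divides 9
Divide: 3x ≡ 3 (mod 5)
x ≡ 1 (mod 5)


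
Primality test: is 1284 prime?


1284 / 2 = 642 (exact division)
1284 is NOT prime.

No, 1284 is not prime


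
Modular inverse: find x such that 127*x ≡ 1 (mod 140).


Use the extended Euclidean algorithm on (140, 127); each row r = 140*s + 127*t:
r=140, s=1, t=0
r=127, s=0, t=1
q=1: r=13, s=1, t=-1   [140*(1) + 127*(-1) = 13]
q=9: r=10, s=-9, t=10   [140*(-9) + 127*(10) = 10]
q=1: r=3, s=10, t=-11   [140*(10) + 127*(-11) = 3]
q=3: r=1, s=-39, t=43   [140*(-39) + 127*(43) = 1]
q=3: r=0, s=127, t=-140   [140*(127) + 127*(-140) = 0]
GCD = 1 with t = 43, so 127*(43) ≡ 1 (mod 140)
Inverse = 43 mod 140 = 43
Check: 127 * 43 = 5461 ≡ 1 (mod 140)

127^(-1) ≡ 43 (mod 140)


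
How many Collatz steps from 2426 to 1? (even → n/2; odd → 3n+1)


2426 → 1213 → 3640 → 1820 → 910 → 455 → 1366 → 683 → 2050 → 1025 → 3076 → 1538 → 769 → 2308 → 1154 → 577 → 1732 → 866 → 433 → 1300 → 650 → 325 → 976 → 488 → 244 → 122 → 61 → 184 → 92 → 46 → 23 → 70 → 35 → 106 → 53 → 160 → 80 → 40 → 20 → 10 → 5 → 16 → 8 → 4 → 2 → 1
Total steps = 45

45 steps


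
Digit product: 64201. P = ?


6 × 4 × 2 × 0 × 1 = 0


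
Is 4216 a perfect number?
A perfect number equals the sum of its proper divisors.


Proper divisors of 4216: 1, 2, 4, 8, 17, 31, 34, 62, 68, 124, 136, 248, 527, 1054, 2108
Sum = 1 + 2 + 4 + 8 + 17 + 31 + 34 + 62 + 68 + 124 + 136 + 248 + 527 + 1054 + 2108 = 4424

No, 4216 is not perfect (4424 ≠ 4216)


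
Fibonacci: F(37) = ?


Sequence: 1, 1, 2, 3, 5, 8, 13, 21, 34, 55, 89, 144, 233, 377, 610, 987, 1597, 2584, 4181, 6765, 10946, 17711, 28657, 46368, 75025, 121393, 196418, 317811, 514229, 832040, 1346269, 2178309, 3524578, 5702887, 9227465, 14930352, 24157817
F(37) = 24157817


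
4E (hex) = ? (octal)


4E (base 16) = 78 (decimal)
78 (decimal) = 116 (base 8)


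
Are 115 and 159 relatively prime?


Euclidean algorithm:
159 = 1 * 115 + 44
115 = 2 * 44 + 27
44 = 1 * 27 + 17
27 = 1 * 17 + 10
17 = 1 * 10 + 7
10 = 1 * 7 + 3
7 = 2 * 3 + 1
3 = 3 * 1 + 0
GCD(115, 159) = 1

Yes, coprime (GCD = 1)


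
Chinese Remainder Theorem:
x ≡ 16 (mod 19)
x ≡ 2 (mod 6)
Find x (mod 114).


M = 19*6 = 114
M1 = M/19 = 6, M2 = M/6 = 19
M1^(-1) mod 19 = 16, M2^(-1) mod 6 = 1
x = 16*6*16 + 2*19*1 = 1574
1574 mod 114 = 92
Check: 92 mod 19 = 16 ✓, 92 mod 6 = 2 ✓

x ≡ 92 (mod 114)


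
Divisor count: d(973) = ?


973 = 7^1 × 139^1
d(973) = (1+1) × (1+1) = 4

4 divisors


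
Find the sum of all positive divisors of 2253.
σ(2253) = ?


Divisors of 2253: 1, 3, 751, 2253
Sum = 1 + 3 + 751 + 2253 = 3008

σ(2253) = 3008


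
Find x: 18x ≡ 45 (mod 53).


GCD(18, 53) = 1, unique solution
a^(-1) mod 53 = 3
x = 3 * 45 mod 53 = 29

x ≡ 29 (mod 53)


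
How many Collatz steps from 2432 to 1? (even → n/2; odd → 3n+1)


2432 → 1216 → 608 → 304 → 152 → 76 → 38 → 19 → 58 → 29 → 88 → 44 → 22 → 11 → 34 → 17 → 52 → 26 → 13 → 40 → 20 → 10 → 5 → 16 → 8 → 4 → 2 → 1
Total steps = 27

27 steps


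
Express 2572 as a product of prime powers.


2572 / 2 = 1286
1286 / 2 = 643
643 / 643 = 1
2572 = 2^2 × 643


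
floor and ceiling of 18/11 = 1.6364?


18/11 = 1.6364
floor = 1
ceil = 2

floor = 1, ceil = 2


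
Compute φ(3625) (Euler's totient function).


3625 = 5^3 × 29
Prime factors: 5, 29
φ(3625) = 3625 × (1-1/5) × (1-1/29)
= 3625 × 4/5 × 28/29 = 2800

φ(3625) = 2800


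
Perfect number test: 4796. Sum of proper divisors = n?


Proper divisors of 4796: 1, 2, 4, 11, 22, 44, 109, 218, 436, 1199, 2398
Sum = 1 + 2 + 4 + 11 + 22 + 44 + 109 + 218 + 436 + 1199 + 2398 = 4444

No, 4796 is not perfect (4444 ≠ 4796)


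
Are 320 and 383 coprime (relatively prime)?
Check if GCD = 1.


Euclidean algorithm:
383 = 1 * 320 + 63
320 = 5 * 63 + 5
63 = 12 * 5 + 3
5 = 1 * 3 + 2
3 = 1 * 2 + 1
2 = 2 * 1 + 0
GCD(320, 383) = 1

Yes, coprime (GCD = 1)


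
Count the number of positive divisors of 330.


330 = 2^1 × 3^1 × 5^1 × 11^1
d(330) = (1+1) × (1+1) × (1+1) × (1+1) = 16

16 divisors


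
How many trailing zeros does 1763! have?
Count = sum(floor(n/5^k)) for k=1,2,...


floor(1763/5) = 352
floor(1763/25) = 70
floor(1763/125) = 14
floor(1763/625) = 2
Total = 438

438 trailing zeros


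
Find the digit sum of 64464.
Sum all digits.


6 + 4 + 4 + 6 + 4 = 24


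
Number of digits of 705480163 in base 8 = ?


705480163 in base 8 = 5203142743
Number of digits = 10

10 digits (base 8)


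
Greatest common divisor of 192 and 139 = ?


192 = 1 * 139 + 53
139 = 2 * 53 + 33
53 = 1 * 33 + 20
33 = 1 * 20 + 13
20 = 1 * 13 + 7
13 = 1 * 7 + 6
7 = 1 * 6 + 1
6 = 6 * 1 + 0
GCD = 1


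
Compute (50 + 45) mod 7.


50 + 45 = 95
95 mod 7 = 4


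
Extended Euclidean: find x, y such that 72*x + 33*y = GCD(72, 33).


Tabular extended Euclidean (each row: r = 72*s + 33*t):
r=72, s=1, t=0
r=33, s=0, t=1
q=2: r=6, s=1, t=-2   [72*(1) + 33*(-2) = 6]
q=5: r=3, s=-5, t=11   [72*(-5) + 33*(11) = 3]
q=2: r=0, s=11, t=-24   [72*(11) + 33*(-24) = 0]
GCD = 3; from the row with r=3: x=-5, y=11
Check: 72*(-5) + 33*(11) = -360 + 363 = 3

GCD = 3, x = -5, y = 11


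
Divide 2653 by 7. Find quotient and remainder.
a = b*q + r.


2653 = 7 * 379 + 0
Check: 2653 + 0 = 2653

q = 379, r = 0


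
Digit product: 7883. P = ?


7 × 8 × 8 × 3 = 1344


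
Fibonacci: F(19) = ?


Sequence: 1, 1, 2, 3, 5, 8, 13, 21, 34, 55, 89, 144, 233, 377, 610, 987, 1597, 2584, 4181
F(19) = 4181


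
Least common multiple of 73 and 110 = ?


GCD(73, 110) = 1
LCM = 73*110/1 = 8030/1 = 8030

LCM = 8030


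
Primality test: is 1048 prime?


1048 / 2 = 524 (exact division)
1048 is NOT prime.

No, 1048 is not prime


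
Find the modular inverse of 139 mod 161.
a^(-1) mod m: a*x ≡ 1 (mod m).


Use the extended Euclidean algorithm on (161, 139); each row r = 161*s + 139*t:
r=161, s=1, t=0
r=139, s=0, t=1
q=1: r=22, s=1, t=-1   [161*(1) + 139*(-1) = 22]
q=6: r=7, s=-6, t=7   [161*(-6) + 139*(7) = 7]
q=3: r=1, s=19, t=-22   [161*(19) + 139*(-22) = 1]
q=7: r=0, s=-139, t=161   [161*(-139) + 139*(161) = 0]
GCD = 1 with t = -22, so 139*(-22) ≡ 1 (mod 161)
Inverse = -22 mod 161 = 139
Check: 139 * 139 = 19321 ≡ 1 (mod 161)

139^(-1) ≡ 139 (mod 161)


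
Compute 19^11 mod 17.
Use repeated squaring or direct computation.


19^1 mod 17 = 2
19^2 mod 17 = 4
19^3 mod 17 = 8
19^4 mod 17 = 16
19^5 mod 17 = 15
19^6 mod 17 = 13
19^7 mod 17 = 9
19^8 mod 17 = 1
19^9 mod 17 = 2
19^10 mod 17 = 4
19^11 mod 17 = 8


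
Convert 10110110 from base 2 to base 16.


10110110 (base 2) = 182 (decimal)
182 (decimal) = B6 (base 16)


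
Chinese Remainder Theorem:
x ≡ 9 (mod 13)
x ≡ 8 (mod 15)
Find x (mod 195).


M = 13*15 = 195
M1 = M/13 = 15, M2 = M/15 = 13
M1^(-1) mod 13 = 7, M2^(-1) mod 15 = 7
x = 9*15*7 + 8*13*7 = 1673
1673 mod 195 = 113
Check: 113 mod 13 = 9 ✓, 113 mod 15 = 8 ✓

x ≡ 113 (mod 195)


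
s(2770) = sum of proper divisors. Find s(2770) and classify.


Proper divisors: 1, 2, 5, 10, 277, 554, 1385
Sum = 1 + 2 + 5 + 10 + 277 + 554 + 1385 = 2234
2234 < 2770 → deficient

s(2770) = 2234 (deficient)


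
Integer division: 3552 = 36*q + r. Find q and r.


3552 = 36 * 98 + 24
Check: 3528 + 24 = 3552

q = 98, r = 24


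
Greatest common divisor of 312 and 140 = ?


312 = 2 * 140 + 32
140 = 4 * 32 + 12
32 = 2 * 12 + 8
12 = 1 * 8 + 4
8 = 2 * 4 + 0
GCD = 4


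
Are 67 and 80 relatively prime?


Euclidean algorithm:
80 = 1 * 67 + 13
67 = 5 * 13 + 2
13 = 6 * 2 + 1
2 = 2 * 1 + 0
GCD(67, 80) = 1

Yes, coprime (GCD = 1)


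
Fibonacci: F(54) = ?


Sequence: 1, 1, 2, 3, 5, 8, 13, 21, 34, 55, 89, 144, 233, 377, 610, 987, 1597, 2584, 4181, 6765, 10946, 17711, 28657, 46368, 75025, 121393, 196418, 317811, 514229, 832040, 1346269, 2178309, 3524578, 5702887, 9227465, 14930352, 24157817, 39088169, 63245986, 102334155, 165580141, 267914296, 433494437, 701408733, 1134903170, 1836311903, 2971215073, 4807526976, 7778742049, 12586269025, 20365011074, 32951280099, 53316291173, 86267571272
F(54) = 86267571272


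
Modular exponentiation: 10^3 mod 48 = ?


10^1 mod 48 = 10
10^2 mod 48 = 4
10^3 mod 48 = 40


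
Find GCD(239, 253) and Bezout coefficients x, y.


Tabular extended Euclidean (each row: r = 239*s + 253*t):
r=239, s=1, t=0
r=253, s=0, t=1
q=0: r=239, s=1, t=0   [239*(1) + 253*(0) = 239]
q=1: r=14, s=-1, t=1   [239*(-1) + 253*(1) = 14]
q=17: r=1, s=18, t=-17   [239*(18) + 253*(-17) = 1]
q=14: r=0, s=-253, t=239   [239*(-253) + 253*(239) = 0]
GCD = 1; from the row with r=1: x=18, y=-17
Check: 239*(18) + 253*(-17) = 4302 - 4301 = 1

GCD = 1, x = 18, y = -17


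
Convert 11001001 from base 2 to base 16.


11001001 (base 2) = 201 (decimal)
201 (decimal) = C9 (base 16)


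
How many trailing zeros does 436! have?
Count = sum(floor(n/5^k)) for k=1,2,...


floor(436/5) = 87
floor(436/25) = 17
floor(436/125) = 3
Total = 107

107 trailing zeros


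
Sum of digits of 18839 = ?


1 + 8 + 8 + 3 + 9 = 29


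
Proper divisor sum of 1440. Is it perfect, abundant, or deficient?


Proper divisors: 1, 2, 3, 4, 5, 6, 8, 9, 10, 12, 15, 16, 18, 20, 24, 30, 32, 36, 40, 45, 48, 60, 72, 80, 90, 96, 120, 144, 160, 180, 240, 288, 360, 480, 720
Sum = 1 + 2 + 3 + 4 + 5 + 6 + 8 + 9 + 10 + 12 + 15 + 16 + 18 + 20 + 24 + 30 + 32 + 36 + 40 + 45 + 48 + 60 + 72 + 80 + 90 + 96 + 120 + 144 + 160 + 180 + 240 + 288 + 360 + 480 + 720 = 3474
3474 > 1440 → abundant

s(1440) = 3474 (abundant)


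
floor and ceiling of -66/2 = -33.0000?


-66/2 = -33.0000
floor = -33
ceil = -33

floor = -33, ceil = -33


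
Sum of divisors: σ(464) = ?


Divisors of 464: 1, 2, 4, 8, 16, 29, 58, 116, 232, 464
Sum = 1 + 2 + 4 + 8 + 16 + 29 + 58 + 116 + 232 + 464 = 930

σ(464) = 930


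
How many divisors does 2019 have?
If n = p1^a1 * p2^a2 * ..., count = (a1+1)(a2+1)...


2019 = 3^1 × 673^1
d(2019) = (1+1) × (1+1) = 4

4 divisors


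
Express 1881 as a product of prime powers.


1881 / 3 = 627
627 / 3 = 209
209 / 11 = 19
19 / 19 = 1
1881 = 3^2 × 11 × 19


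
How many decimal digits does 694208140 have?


694208140 has 9 digits in base 10
floor(log10(694208140)) + 1 = floor(8.8415) + 1 = 9

9 digits (base 10)


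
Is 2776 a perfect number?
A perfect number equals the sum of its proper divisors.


Proper divisors of 2776: 1, 2, 4, 8, 347, 694, 1388
Sum = 1 + 2 + 4 + 8 + 347 + 694 + 1388 = 2444

No, 2776 is not perfect (2444 ≠ 2776)


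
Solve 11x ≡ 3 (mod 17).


GCD(11, 17) = 1, unique solution
a^(-1) mod 17 = 14
x = 14 * 3 mod 17 = 8

x ≡ 8 (mod 17)


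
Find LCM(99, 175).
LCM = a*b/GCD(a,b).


GCD(99, 175) = 1
LCM = 99*175/1 = 17325/1 = 17325

LCM = 17325


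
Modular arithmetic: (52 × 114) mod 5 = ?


52 × 114 = 5928
5928 mod 5 = 3


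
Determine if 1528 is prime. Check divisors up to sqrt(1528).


1528 / 2 = 764 (exact division)
1528 is NOT prime.

No, 1528 is not prime


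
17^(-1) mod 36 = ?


Use the extended Euclidean algorithm on (36, 17); each row r = 36*s + 17*t:
r=36, s=1, t=0
r=17, s=0, t=1
q=2: r=2, s=1, t=-2   [36*(1) + 17*(-2) = 2]
q=8: r=1, s=-8, t=17   [36*(-8) + 17*(17) = 1]
q=2: r=0, s=17, t=-36   [36*(17) + 17*(-36) = 0]
GCD = 1 with t = 17, so 17*(17) ≡ 1 (mod 36)
Inverse = 17 mod 36 = 17
Check: 17 * 17 = 289 ≡ 1 (mod 36)

17^(-1) ≡ 17 (mod 36)


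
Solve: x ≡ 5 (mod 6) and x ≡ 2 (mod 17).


M = 6*17 = 102
M1 = M/6 = 17, M2 = M/17 = 6
M1^(-1) mod 6 = 5, M2^(-1) mod 17 = 3
x = 5*17*5 + 2*6*3 = 461
461 mod 102 = 53
Check: 53 mod 6 = 5 ✓, 53 mod 17 = 2 ✓

x ≡ 53 (mod 102)


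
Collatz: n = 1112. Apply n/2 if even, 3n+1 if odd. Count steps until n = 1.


1112 → 556 → 278 → 139 → 418 → 209 → 628 → 314 → 157 → 472 → 236 → 118 → 59 → 178 → 89 → 268 → 134 → 67 → 202 → 101 → 304 → 152 → 76 → 38 → 19 → 58 → 29 → 88 → 44 → 22 → 11 → 34 → 17 → 52 → 26 → 13 → 40 → 20 → 10 → 5 → 16 → 8 → 4 → 2 → 1
Total steps = 44

44 steps


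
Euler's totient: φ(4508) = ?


4508 = 2^2 × 7^2 × 23
Prime factors: 2, 7, 23
φ(4508) = 4508 × (1-1/2) × (1-1/7) × (1-1/23)
= 4508 × 1/2 × 6/7 × 22/23 = 1848

φ(4508) = 1848


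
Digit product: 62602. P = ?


6 × 2 × 6 × 0 × 2 = 0


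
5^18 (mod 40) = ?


5^1 mod 40 = 5
5^2 mod 40 = 25
5^3 mod 40 = 5
5^4 mod 40 = 25
5^5 mod 40 = 5
5^6 mod 40 = 25
5^7 mod 40 = 5
5^8 mod 40 = 25
5^9 mod 40 = 5
5^10 mod 40 = 25
5^11 mod 40 = 5
5^12 mod 40 = 25
5^13 mod 40 = 5
5^14 mod 40 = 25
5^15 mod 40 = 5
5^16 mod 40 = 25
5^17 mod 40 = 5
5^18 mod 40 = 25


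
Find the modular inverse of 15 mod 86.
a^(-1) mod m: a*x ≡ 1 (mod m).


Use the extended Euclidean algorithm on (86, 15); each row r = 86*s + 15*t:
r=86, s=1, t=0
r=15, s=0, t=1
q=5: r=11, s=1, t=-5   [86*(1) + 15*(-5) = 11]
q=1: r=4, s=-1, t=6   [86*(-1) + 15*(6) = 4]
q=2: r=3, s=3, t=-17   [86*(3) + 15*(-17) = 3]
q=1: r=1, s=-4, t=23   [86*(-4) + 15*(23) = 1]
q=3: r=0, s=15, t=-86   [86*(15) + 15*(-86) = 0]
GCD = 1 with t = 23, so 15*(23) ≡ 1 (mod 86)
Inverse = 23 mod 86 = 23
Check: 15 * 23 = 345 ≡ 1 (mod 86)

15^(-1) ≡ 23 (mod 86)


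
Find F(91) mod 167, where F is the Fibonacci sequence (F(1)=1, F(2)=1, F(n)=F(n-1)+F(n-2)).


F(k) mod 167 for k=1..91:
1, 1, 2, 3, 5, 8, 13, 21, 34, 55, 89, 144, 66, 43, 109, 152, 94, 79, 6, 85, 91, 9, 100, 109, 42, 151, 26, 10, 36, 46, 82, 128, 43, 4, 47, 51, 98, 149, 80, 62, 142, 37, 12, 49, 61, 110, 4, 114, 118, 65, 16, 81, 97, 11, 108, 119, 60, 12, 72, 84, 156, 73, 62, 135, 30, 165, 28, 26, 54, 80, 134, 47, 14, 61, 75, 136, 44, 13, 57, 70, 127, 30, 157, 20, 10, 30, 40, 70, 110, 13, 123
F(91) mod 167 = 123


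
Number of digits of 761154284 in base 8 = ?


761154284 in base 8 = 5527445354
Number of digits = 10

10 digits (base 8)


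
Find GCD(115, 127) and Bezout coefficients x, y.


Tabular extended Euclidean (each row: r = 115*s + 127*t):
r=115, s=1, t=0
r=127, s=0, t=1
q=0: r=115, s=1, t=0   [115*(1) + 127*(0) = 115]
q=1: r=12, s=-1, t=1   [115*(-1) + 127*(1) = 12]
q=9: r=7, s=10, t=-9   [115*(10) + 127*(-9) = 7]
q=1: r=5, s=-11, t=10   [115*(-11) + 127*(10) = 5]
q=1: r=2, s=21, t=-19   [115*(21) + 127*(-19) = 2]
q=2: r=1, s=-53, t=48   [115*(-53) + 127*(48) = 1]
q=2: r=0, s=127, t=-115   [115*(127) + 127*(-115) = 0]
GCD = 1; from the row with r=1: x=-53, y=48
Check: 115*(-53) + 127*(48) = -6095 + 6096 = 1

GCD = 1, x = -53, y = 48


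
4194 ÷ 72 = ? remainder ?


4194 = 72 * 58 + 18
Check: 4176 + 18 = 4194

q = 58, r = 18


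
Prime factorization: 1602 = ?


1602 / 2 = 801
801 / 3 = 267
267 / 3 = 89
89 / 89 = 1
1602 = 2 × 3^2 × 89


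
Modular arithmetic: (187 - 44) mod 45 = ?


187 - 44 = 143
143 mod 45 = 8


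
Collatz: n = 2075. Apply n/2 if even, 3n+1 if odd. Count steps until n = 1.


2075 → 6226 → 3113 → 9340 → 4670 → 2335 → 7006 → 3503 → 10510 → 5255 → 15766 → 7883 → 23650 → 11825 → 35476 → 17738 → 8869 → 26608 → 13304 → 6652 → 3326 → 1663 → 4990 → 2495 → 7486 → 3743 → 11230 → 5615 → 16846 → 8423 → 25270 → 12635 → 37906 → 18953 → 56860 → 28430 → 14215 → 42646 → 21323 → 63970 → 31985 → 95956 → 47978 → 23989 → 71968 → 35984 → 17992 → 8996 → 4498 → 2249 → 6748 → 3374 → 1687 → 5062 → 2531 → 7594 → 3797 → 11392 → 5696 → 2848 → 1424 → 712 → 356 → 178 → 89 → 268 → 134 → 67 → 202 → 101 → 304 → 152 → 76 → 38 → 19 → 58 → 29 → 88 → 44 → 22 → 11 → 34 → 17 → 52 → 26 → 13 → 40 → 20 → 10 → 5 → 16 → 8 → 4 → 2 → 1
Total steps = 94

94 steps


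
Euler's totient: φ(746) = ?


746 = 2 × 373
Prime factors: 2, 373
φ(746) = 746 × (1-1/2) × (1-1/373)
= 746 × 1/2 × 372/373 = 372

φ(746) = 372


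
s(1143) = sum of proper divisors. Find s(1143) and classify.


Proper divisors: 1, 3, 9, 127, 381
Sum = 1 + 3 + 9 + 127 + 381 = 521
521 < 1143 → deficient

s(1143) = 521 (deficient)


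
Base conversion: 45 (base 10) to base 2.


45 (base 10) = 45 (decimal)
45 (decimal) = 101101 (base 2)


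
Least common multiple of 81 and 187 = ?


GCD(81, 187) = 1
LCM = 81*187/1 = 15147/1 = 15147

LCM = 15147


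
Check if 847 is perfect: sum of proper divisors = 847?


Proper divisors of 847: 1, 7, 11, 77, 121
Sum = 1 + 7 + 11 + 77 + 121 = 217

No, 847 is not perfect (217 ≠ 847)


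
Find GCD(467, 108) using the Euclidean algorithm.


467 = 4 * 108 + 35
108 = 3 * 35 + 3
35 = 11 * 3 + 2
3 = 1 * 2 + 1
2 = 2 * 1 + 0
GCD = 1


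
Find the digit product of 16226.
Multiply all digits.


1 × 6 × 2 × 2 × 6 = 144


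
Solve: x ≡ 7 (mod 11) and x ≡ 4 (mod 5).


M = 11*5 = 55
M1 = M/11 = 5, M2 = M/5 = 11
M1^(-1) mod 11 = 9, M2^(-1) mod 5 = 1
x = 7*5*9 + 4*11*1 = 359
359 mod 55 = 29
Check: 29 mod 11 = 7 ✓, 29 mod 5 = 4 ✓

x ≡ 29 (mod 55)


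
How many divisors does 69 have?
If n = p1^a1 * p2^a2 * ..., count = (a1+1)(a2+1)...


69 = 3^1 × 23^1
d(69) = (1+1) × (1+1) = 4

4 divisors


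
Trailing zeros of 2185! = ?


floor(2185/5) = 437
floor(2185/25) = 87
floor(2185/125) = 17
floor(2185/625) = 3
Total = 544

544 trailing zeros


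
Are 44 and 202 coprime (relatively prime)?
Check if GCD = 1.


Euclidean algorithm:
202 = 4 * 44 + 26
44 = 1 * 26 + 18
26 = 1 * 18 + 8
18 = 2 * 8 + 2
8 = 4 * 2 + 0
GCD(44, 202) = 2

No, not coprime (GCD = 2)


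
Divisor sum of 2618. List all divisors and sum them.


Divisors of 2618: 1, 2, 7, 11, 14, 17, 22, 34, 77, 119, 154, 187, 238, 374, 1309, 2618
Sum = 1 + 2 + 7 + 11 + 14 + 17 + 22 + 34 + 77 + 119 + 154 + 187 + 238 + 374 + 1309 + 2618 = 5184

σ(2618) = 5184


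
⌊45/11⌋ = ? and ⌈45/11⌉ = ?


45/11 = 4.0909
floor = 4
ceil = 5

floor = 4, ceil = 5


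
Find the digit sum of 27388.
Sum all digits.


2 + 7 + 3 + 8 + 8 = 28


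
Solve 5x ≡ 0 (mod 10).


GCD(5, 10) = 5 divides 0
Divide: 1x ≡ 0 (mod 2)
x ≡ 0 (mod 2)


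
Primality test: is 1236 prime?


1236 / 2 = 618 (exact division)
1236 is NOT prime.

No, 1236 is not prime


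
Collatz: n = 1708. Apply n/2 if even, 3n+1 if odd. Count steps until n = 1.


1708 → 854 → 427 → 1282 → 641 → 1924 → 962 → 481 → 1444 → 722 → 361 → 1084 → 542 → 271 → 814 → 407 → 1222 → 611 → 1834 → 917 → 2752 → 1376 → 688 → 344 → 172 → 86 → 43 → 130 → 65 → 196 → 98 → 49 → 148 → 74 → 37 → 112 → 56 → 28 → 14 → 7 → 22 → 11 → 34 → 17 → 52 → 26 → 13 → 40 → 20 → 10 → 5 → 16 → 8 → 4 → 2 → 1
Total steps = 55

55 steps


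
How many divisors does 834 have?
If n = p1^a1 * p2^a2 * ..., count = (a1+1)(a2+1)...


834 = 2^1 × 3^1 × 139^1
d(834) = (1+1) × (1+1) × (1+1) = 8

8 divisors


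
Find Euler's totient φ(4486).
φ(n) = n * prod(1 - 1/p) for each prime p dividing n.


4486 = 2 × 2243
Prime factors: 2, 2243
φ(4486) = 4486 × (1-1/2) × (1-1/2243)
= 4486 × 1/2 × 2242/2243 = 2242

φ(4486) = 2242


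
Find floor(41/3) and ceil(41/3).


41/3 = 13.6667
floor = 13
ceil = 14

floor = 13, ceil = 14


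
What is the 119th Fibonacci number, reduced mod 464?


F(k) mod 464 for k=1..119:
1, 1, 2, 3, 5, 8, 13, 21, 34, 55, 89, 144, 233, 377, 146, 59, 205, 264, 5, 269, 274, 79, 353, 432, 321, 289, 146, 435, 117, 88, 205, 293, 34, 327, 361, 224, 121, 345, 2, 347, 349, 232, 117, 349, 2, 351, 353, 240, 129, 369, 34, 403, 437, 376, 349, 261, 146, 407, 89, 32, 121, 153, 274, 427, 237, 200, 437, 173, 146, 319, 1, 320, 321, 177, 34, 211, 245, 456, 237, 229, 2, 231, 233, 0, 233, 233, 2, 235, 237, 8, 245, 253, 34, 287, 321, 144, 1, 145, 146, 291, 437, 264, 237, 37, 274, 311, 121, 432, 89, 57, 146, 203, 349, 88, 437, 61, 34, 95, 129
F(119) mod 464 = 129


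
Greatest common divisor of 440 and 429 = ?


440 = 1 * 429 + 11
429 = 39 * 11 + 0
GCD = 11


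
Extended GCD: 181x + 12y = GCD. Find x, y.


Tabular extended Euclidean (each row: r = 181*s + 12*t):
r=181, s=1, t=0
r=12, s=0, t=1
q=15: r=1, s=1, t=-15   [181*(1) + 12*(-15) = 1]
q=12: r=0, s=-12, t=181   [181*(-12) + 12*(181) = 0]
GCD = 1; from the row with r=1: x=1, y=-15
Check: 181*(1) + 12*(-15) = 181 - 180 = 1

GCD = 1, x = 1, y = -15


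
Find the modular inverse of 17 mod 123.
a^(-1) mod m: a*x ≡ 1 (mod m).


Use the extended Euclidean algorithm on (123, 17); each row r = 123*s + 17*t:
r=123, s=1, t=0
r=17, s=0, t=1
q=7: r=4, s=1, t=-7   [123*(1) + 17*(-7) = 4]
q=4: r=1, s=-4, t=29   [123*(-4) + 17*(29) = 1]
q=4: r=0, s=17, t=-123   [123*(17) + 17*(-123) = 0]
GCD = 1 with t = 29, so 17*(29) ≡ 1 (mod 123)
Inverse = 29 mod 123 = 29
Check: 17 * 29 = 493 ≡ 1 (mod 123)

17^(-1) ≡ 29 (mod 123)


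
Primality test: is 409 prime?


Check divisors up to sqrt(409) = 20.2237
No divisors found.
409 is prime.

Yes, 409 is prime


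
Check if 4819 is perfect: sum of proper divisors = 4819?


Proper divisors of 4819: 1, 61, 79
Sum = 1 + 61 + 79 = 141

No, 4819 is not perfect (141 ≠ 4819)


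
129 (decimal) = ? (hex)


129 (base 10) = 129 (decimal)
129 (decimal) = 81 (base 16)


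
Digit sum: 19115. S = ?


1 + 9 + 1 + 1 + 5 = 17


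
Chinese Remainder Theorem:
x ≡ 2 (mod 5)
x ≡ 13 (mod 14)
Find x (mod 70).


M = 5*14 = 70
M1 = M/5 = 14, M2 = M/14 = 5
M1^(-1) mod 5 = 4, M2^(-1) mod 14 = 3
x = 2*14*4 + 13*5*3 = 307
307 mod 70 = 27
Check: 27 mod 5 = 2 ✓, 27 mod 14 = 13 ✓

x ≡ 27 (mod 70)


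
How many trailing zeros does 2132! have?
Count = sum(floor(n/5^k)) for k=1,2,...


floor(2132/5) = 426
floor(2132/25) = 85
floor(2132/125) = 17
floor(2132/625) = 3
Total = 531

531 trailing zeros


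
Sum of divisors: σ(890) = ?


Divisors of 890: 1, 2, 5, 10, 89, 178, 445, 890
Sum = 1 + 2 + 5 + 10 + 89 + 178 + 445 + 890 = 1620

σ(890) = 1620


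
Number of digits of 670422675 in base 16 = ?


670422675 in base 16 = 27F5D693
Number of digits = 8

8 digits (base 16)


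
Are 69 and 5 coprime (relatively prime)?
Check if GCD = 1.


Euclidean algorithm:
69 = 13 * 5 + 4
5 = 1 * 4 + 1
4 = 4 * 1 + 0
GCD(69, 5) = 1

Yes, coprime (GCD = 1)


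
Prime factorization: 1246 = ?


1246 / 2 = 623
623 / 7 = 89
89 / 89 = 1
1246 = 2 × 7 × 89


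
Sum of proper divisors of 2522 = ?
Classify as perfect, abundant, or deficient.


Proper divisors: 1, 2, 13, 26, 97, 194, 1261
Sum = 1 + 2 + 13 + 26 + 97 + 194 + 1261 = 1594
1594 < 2522 → deficient

s(2522) = 1594 (deficient)


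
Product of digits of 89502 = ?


8 × 9 × 5 × 0 × 2 = 0


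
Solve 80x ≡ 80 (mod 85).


GCD(80, 85) = 5 divides 80
Divide: 16x ≡ 16 (mod 17)
x ≡ 1 (mod 17)


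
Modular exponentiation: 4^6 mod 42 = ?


4^1 mod 42 = 4
4^2 mod 42 = 16
4^3 mod 42 = 22
4^4 mod 42 = 4
4^5 mod 42 = 16
4^6 mod 42 = 22


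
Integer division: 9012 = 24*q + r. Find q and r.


9012 = 24 * 375 + 12
Check: 9000 + 12 = 9012

q = 375, r = 12


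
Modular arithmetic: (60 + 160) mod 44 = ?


60 + 160 = 220
220 mod 44 = 0


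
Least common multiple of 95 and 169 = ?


GCD(95, 169) = 1
LCM = 95*169/1 = 16055/1 = 16055

LCM = 16055


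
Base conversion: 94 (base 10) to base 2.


94 (base 10) = 94 (decimal)
94 (decimal) = 1011110 (base 2)


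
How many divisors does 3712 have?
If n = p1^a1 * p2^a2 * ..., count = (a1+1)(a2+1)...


3712 = 2^7 × 29^1
d(3712) = (7+1) × (1+1) = 16

16 divisors


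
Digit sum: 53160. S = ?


5 + 3 + 1 + 6 + 0 = 15


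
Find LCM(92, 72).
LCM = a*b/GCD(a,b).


GCD(92, 72) = 4
LCM = 92*72/4 = 6624/4 = 1656

LCM = 1656


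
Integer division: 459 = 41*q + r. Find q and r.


459 = 41 * 11 + 8
Check: 451 + 8 = 459

q = 11, r = 8


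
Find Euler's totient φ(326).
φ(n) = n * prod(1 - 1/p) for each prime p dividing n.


326 = 2 × 163
Prime factors: 2, 163
φ(326) = 326 × (1-1/2) × (1-1/163)
= 326 × 1/2 × 162/163 = 162

φ(326) = 162
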